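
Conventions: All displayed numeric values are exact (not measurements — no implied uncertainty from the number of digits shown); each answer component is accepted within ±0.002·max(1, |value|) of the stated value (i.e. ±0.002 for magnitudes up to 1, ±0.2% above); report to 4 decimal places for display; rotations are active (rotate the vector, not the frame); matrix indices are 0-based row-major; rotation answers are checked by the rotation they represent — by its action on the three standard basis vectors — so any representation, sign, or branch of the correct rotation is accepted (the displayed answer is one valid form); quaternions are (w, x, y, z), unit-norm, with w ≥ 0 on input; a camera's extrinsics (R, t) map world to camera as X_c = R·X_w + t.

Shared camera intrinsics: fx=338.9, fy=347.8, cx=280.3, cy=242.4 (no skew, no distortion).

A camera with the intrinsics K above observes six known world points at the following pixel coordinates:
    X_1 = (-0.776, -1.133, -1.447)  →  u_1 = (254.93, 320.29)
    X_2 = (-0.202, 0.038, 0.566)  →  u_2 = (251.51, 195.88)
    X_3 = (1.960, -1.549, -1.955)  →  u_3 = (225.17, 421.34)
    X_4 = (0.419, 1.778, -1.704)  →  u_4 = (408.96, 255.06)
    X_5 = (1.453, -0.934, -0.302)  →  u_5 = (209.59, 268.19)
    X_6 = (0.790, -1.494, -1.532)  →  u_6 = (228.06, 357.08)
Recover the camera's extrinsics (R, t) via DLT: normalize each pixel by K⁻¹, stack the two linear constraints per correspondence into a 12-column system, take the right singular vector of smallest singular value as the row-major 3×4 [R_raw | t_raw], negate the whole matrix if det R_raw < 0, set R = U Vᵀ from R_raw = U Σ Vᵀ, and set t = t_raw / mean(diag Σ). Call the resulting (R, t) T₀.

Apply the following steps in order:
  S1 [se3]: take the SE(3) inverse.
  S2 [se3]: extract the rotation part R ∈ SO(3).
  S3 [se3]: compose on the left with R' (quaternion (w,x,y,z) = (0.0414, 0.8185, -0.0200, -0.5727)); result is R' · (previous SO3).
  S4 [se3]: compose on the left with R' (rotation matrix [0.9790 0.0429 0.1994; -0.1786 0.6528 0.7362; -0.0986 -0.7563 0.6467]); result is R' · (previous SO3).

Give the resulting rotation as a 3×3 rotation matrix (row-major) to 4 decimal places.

rotation (matrix) = ((0.4926, 0.8498, -0.1875), (-0.4336, 0.4265, 0.7938), (0.7545, -0.3097, 0.5786))

source (pnp_recover): camera pose = R=[-0.0165 0.8604 -0.5093; -0.0391 -0.5096 -0.8596; -0.9991 0.0057 0.0420], t=(-0.2801, -0.3401, 6.0411)
after S1 (invert_se3): R=[-0.0165 -0.0391 -0.9991; 0.8604 -0.5096 0.0057; -0.5093 -0.8596 0.0420], t=(6.0178, 0.0332, -0.6891)
after S2 (rot_of_se3): [-0.0165 -0.0391 -0.9991; 0.8604 -0.5096 0.0057; -0.5093 -0.8596 0.0420]
after S3 (compose_so3): [0.4853 0.7863 -0.3824; -0.8326 0.5491 0.0725; 0.2670 0.2832 0.9212]
after S4 (compose_so3): [0.4926 0.8498 -0.1875; -0.4336 0.4265 0.7938; 0.7545 -0.3097 0.5786]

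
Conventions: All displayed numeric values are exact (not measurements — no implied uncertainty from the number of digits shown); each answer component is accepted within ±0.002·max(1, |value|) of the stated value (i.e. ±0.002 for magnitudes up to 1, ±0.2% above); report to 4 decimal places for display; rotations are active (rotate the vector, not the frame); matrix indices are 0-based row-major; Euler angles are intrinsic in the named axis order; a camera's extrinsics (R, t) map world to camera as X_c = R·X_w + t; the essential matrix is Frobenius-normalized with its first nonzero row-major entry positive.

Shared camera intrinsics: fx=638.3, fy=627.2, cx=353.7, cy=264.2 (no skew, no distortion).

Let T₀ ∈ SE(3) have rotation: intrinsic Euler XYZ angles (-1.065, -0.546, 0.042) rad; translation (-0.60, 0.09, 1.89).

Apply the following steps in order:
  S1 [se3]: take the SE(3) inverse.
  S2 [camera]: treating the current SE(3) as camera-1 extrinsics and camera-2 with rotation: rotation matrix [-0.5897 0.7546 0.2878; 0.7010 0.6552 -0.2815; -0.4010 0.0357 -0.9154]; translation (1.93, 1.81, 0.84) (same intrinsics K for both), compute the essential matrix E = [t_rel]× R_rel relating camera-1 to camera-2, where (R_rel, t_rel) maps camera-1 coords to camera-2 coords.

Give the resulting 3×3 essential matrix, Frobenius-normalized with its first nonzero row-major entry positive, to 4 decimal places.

matrix = [0.0160 0.2532 -0.0287; 0.3565 -0.5717 -0.0506; 0.5772 0.3240 -0.2004]

after S1 (invert_se3): R=[0.8539 0.4742 0.2146; -0.0359 0.4650 -0.8846; -0.5193 0.7476 0.4141], t=(0.0640, 1.6085, -1.1614)
after S2 (essential): [0.0160 0.2532 -0.0287; 0.3565 -0.5717 -0.0506; 0.5772 0.3240 -0.2004]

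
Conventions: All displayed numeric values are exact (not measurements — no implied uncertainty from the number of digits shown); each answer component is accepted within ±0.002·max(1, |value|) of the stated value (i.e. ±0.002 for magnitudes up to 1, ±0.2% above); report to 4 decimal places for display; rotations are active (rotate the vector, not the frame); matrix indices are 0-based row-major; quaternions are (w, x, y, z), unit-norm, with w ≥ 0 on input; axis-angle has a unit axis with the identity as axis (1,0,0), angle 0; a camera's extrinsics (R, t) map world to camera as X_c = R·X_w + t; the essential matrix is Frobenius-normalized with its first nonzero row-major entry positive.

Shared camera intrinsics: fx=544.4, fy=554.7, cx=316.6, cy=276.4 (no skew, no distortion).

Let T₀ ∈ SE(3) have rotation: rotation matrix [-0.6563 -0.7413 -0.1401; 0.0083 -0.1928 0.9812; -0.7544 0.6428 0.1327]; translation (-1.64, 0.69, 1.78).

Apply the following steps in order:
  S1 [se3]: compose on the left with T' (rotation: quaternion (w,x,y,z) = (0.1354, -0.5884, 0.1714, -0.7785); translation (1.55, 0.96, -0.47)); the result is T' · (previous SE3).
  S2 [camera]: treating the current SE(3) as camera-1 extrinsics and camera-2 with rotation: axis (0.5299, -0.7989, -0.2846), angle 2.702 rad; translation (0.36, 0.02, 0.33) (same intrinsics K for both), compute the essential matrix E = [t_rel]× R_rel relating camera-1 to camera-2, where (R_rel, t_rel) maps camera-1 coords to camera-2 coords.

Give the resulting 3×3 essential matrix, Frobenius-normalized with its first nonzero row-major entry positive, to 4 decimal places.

after S1 (compose_se3): R=[-0.5483 0.8178 0.1746; 0.3444 0.4111 -0.8440; -0.7621 -0.4027 -0.5070], t=(3.7139, 0.8210, -1.7476)
after S2 (essential): [0.1103 -0.3764 0.1105; -0.0885 -0.5666 -0.2878; 0.3229 -0.1763 0.5356]

matrix = [0.1103 -0.3764 0.1105; -0.0885 -0.5666 -0.2878; 0.3229 -0.1763 0.5356]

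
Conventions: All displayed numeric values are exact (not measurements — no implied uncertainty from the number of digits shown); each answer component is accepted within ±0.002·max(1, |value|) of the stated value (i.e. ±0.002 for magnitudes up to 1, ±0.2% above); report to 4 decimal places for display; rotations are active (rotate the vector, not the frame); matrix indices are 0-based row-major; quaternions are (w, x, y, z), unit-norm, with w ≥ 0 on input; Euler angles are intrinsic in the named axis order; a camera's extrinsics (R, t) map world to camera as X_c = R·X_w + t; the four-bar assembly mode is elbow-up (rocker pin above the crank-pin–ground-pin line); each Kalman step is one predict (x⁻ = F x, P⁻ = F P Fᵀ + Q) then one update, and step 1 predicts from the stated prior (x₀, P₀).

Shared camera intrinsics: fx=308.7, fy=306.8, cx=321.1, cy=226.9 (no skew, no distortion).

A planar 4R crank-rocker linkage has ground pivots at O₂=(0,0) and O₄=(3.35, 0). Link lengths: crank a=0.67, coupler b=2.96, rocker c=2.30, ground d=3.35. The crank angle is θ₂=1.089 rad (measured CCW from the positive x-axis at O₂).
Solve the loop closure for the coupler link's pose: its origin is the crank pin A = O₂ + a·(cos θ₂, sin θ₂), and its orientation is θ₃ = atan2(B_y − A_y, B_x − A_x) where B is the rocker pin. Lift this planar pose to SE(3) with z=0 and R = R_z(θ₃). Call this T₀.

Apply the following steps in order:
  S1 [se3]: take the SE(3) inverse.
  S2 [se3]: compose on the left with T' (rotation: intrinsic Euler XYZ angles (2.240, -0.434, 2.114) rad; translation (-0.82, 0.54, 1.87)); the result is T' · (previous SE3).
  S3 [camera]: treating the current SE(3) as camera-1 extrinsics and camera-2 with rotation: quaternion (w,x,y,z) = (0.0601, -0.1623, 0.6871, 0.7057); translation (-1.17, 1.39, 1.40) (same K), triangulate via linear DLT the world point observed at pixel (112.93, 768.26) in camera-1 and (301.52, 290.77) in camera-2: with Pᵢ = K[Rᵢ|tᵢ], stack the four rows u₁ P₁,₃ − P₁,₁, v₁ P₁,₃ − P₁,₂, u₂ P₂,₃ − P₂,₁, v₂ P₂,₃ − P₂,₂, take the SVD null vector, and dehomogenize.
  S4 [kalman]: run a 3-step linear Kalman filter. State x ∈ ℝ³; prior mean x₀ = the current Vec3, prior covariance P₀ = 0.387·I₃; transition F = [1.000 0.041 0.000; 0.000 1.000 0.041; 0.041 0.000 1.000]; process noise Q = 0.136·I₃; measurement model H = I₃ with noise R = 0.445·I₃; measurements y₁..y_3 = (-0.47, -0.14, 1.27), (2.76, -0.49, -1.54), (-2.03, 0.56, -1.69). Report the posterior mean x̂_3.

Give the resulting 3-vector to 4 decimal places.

source (fourbar_fk): coupler pose = R=[0.8338 -0.5521 0.0000; 0.5521 0.8338 0.0000; 0.0000 0.0000 1.0000], t=(0.3105, 0.5937, 0.0000)
after S1 (invert_se3): R=[0.8338 0.5521 0.0000; -0.5521 0.8338 0.0000; 0.0000 0.0000 1.0000], t=(-0.5866, -0.3237, 0.0000)
after S2 (compose_se3): R=[0.0378 -0.9065 -0.4205; -0.6336 0.3037 -0.7116; 0.7728 0.2933 -0.5628], t=(-0.2935, 0.5564, 1.4559)
after S3 (triangulate): (-1.2529, 1.0477, -0.9430)
after S4 (kf_track): (-0.4211, 0.2045, -1.0613)

result = (-0.4211, 0.2045, -1.0613)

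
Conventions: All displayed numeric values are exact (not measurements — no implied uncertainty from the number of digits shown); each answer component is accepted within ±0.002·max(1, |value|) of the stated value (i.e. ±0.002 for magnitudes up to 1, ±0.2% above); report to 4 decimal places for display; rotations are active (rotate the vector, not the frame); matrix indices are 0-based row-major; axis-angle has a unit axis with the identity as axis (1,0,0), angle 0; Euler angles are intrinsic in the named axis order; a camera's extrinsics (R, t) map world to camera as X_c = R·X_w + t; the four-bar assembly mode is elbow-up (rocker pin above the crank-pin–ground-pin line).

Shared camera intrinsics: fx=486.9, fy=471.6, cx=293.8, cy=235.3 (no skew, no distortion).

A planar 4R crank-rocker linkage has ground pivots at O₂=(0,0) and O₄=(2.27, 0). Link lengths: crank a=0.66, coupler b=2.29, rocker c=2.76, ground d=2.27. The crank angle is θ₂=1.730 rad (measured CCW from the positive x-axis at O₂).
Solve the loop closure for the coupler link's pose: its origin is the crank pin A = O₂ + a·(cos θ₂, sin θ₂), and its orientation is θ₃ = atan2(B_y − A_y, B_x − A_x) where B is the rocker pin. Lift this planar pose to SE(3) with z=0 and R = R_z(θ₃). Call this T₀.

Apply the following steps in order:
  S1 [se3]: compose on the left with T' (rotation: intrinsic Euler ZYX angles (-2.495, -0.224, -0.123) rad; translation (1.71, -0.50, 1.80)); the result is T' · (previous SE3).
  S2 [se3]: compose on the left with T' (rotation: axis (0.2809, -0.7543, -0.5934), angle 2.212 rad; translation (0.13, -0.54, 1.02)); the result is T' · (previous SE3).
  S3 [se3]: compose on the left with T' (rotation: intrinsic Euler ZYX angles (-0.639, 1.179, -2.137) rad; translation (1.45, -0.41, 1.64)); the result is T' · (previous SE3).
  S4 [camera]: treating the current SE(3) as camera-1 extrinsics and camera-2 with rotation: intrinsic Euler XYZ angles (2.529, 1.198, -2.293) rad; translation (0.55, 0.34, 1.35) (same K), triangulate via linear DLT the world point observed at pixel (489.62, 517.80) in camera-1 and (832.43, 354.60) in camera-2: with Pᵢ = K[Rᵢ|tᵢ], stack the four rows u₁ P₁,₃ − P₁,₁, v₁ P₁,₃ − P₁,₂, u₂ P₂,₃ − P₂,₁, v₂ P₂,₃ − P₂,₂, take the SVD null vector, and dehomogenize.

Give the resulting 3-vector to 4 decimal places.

result = (-1.6425, 1.1723, 1.7251)

source (fourbar_fk): coupler pose = R=[0.5656 -0.8247 0.0000; 0.8247 0.5656 0.0000; 0.0000 0.0000 1.0000], t=(-0.1046, 0.6517, 0.0000)
after S1 (compose_se3): R=[0.0350 0.9676 0.2499; -0.9990 0.0271 0.0349; 0.0270 -0.2508 0.9677], t=(2.1669, -0.9654, 1.6988)
after S2 (compose_se3): R=[-0.1768 -0.2346 -0.9559; -0.3261 -0.9024 0.2818; -0.9286 0.3615 0.0830], t=(-2.5045, -1.7718, 0.7845)
after S3 (compose_se3): R=[0.1565 0.8198 -0.5508; -0.8747 0.3740 0.3082; 0.4587 0.4336 0.7756], t=(2.4411, 0.8625, 4.3650)
after S4 (triangulate): (-1.6425, 1.1723, 1.7251)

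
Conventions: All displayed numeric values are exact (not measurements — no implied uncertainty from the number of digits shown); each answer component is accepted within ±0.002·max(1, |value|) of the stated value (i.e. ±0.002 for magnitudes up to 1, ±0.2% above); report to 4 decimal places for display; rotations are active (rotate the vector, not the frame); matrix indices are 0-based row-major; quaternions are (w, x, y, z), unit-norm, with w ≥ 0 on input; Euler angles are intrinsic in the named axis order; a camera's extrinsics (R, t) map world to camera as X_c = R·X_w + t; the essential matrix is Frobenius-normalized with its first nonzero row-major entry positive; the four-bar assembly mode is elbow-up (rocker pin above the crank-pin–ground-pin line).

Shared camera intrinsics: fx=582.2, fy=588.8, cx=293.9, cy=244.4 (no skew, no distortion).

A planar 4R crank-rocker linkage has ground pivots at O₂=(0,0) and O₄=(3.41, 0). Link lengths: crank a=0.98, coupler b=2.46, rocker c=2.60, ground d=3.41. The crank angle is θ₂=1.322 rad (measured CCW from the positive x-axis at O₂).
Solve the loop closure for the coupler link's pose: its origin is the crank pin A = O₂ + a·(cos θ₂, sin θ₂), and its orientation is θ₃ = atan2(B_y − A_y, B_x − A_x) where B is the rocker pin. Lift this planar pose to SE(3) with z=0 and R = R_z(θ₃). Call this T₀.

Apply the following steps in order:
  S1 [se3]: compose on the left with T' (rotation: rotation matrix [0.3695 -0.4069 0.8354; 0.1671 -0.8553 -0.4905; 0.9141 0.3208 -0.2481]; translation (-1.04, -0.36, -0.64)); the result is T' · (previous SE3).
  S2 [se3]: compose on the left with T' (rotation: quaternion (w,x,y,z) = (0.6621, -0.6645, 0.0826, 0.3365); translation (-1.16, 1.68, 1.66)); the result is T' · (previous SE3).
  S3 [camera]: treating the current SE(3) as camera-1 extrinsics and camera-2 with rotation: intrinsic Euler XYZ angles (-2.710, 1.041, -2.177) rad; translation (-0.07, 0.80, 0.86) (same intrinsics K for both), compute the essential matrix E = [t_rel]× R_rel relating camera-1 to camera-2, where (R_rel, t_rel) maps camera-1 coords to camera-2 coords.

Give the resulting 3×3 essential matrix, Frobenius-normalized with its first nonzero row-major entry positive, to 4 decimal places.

matrix = [0.2358 0.6033 -0.1153; -0.3620 0.2687 -0.3217; 0.4498 0.0780 0.2279]

source (fourbar_fk): coupler pose = R=[0.8256 -0.5642 0.0000; 0.5642 0.8256 0.0000; 0.0000 0.0000 1.0000], t=(0.2413, 0.9498, 0.0000)
after S1 (compose_se3): R=[0.0755 -0.5444 0.8354; -0.3447 -0.8004 -0.4905; 0.9357 -0.2509 -0.2481], t=(-1.3373, -1.1321, -0.1147)
after S2 (compose_se3): R=[-0.0673 0.1156 0.9910; 0.9385 -0.3298 0.1022; 0.3387 0.9369 -0.0863], t=(-1.5087, 1.2477, 3.3257)
after S3 (essential): [0.2358 0.6033 -0.1153; -0.3620 0.2687 -0.3217; 0.4498 0.0780 0.2279]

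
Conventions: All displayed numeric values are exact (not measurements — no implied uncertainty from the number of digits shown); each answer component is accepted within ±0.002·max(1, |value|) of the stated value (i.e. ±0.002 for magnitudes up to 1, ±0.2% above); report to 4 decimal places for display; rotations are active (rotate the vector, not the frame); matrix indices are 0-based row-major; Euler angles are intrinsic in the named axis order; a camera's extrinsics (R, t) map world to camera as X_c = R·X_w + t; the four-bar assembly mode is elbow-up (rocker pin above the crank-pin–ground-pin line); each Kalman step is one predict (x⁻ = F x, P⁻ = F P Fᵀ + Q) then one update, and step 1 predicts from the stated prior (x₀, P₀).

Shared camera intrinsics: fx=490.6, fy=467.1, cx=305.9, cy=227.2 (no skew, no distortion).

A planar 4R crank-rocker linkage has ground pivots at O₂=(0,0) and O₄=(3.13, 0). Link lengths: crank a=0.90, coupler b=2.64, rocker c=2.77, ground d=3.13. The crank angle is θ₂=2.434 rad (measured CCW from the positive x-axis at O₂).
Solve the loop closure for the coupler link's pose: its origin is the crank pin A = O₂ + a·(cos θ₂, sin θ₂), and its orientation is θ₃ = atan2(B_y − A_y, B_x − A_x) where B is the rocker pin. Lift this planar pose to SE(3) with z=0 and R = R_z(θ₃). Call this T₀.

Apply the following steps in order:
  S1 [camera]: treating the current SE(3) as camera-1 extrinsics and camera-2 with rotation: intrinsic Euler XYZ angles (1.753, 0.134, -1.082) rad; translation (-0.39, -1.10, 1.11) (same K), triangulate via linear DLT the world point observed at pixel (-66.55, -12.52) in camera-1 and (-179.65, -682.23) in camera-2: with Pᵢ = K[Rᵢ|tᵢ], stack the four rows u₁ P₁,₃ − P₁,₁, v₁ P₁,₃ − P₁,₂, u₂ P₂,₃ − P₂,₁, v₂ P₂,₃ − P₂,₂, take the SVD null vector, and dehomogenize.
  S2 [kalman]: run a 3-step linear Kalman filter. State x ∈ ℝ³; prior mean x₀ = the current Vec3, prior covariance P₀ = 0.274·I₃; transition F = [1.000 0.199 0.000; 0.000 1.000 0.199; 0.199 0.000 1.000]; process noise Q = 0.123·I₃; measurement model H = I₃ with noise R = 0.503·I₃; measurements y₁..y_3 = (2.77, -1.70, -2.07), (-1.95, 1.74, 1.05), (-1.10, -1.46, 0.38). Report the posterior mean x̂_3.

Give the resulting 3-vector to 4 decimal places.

result = (-0.8356, -0.5168, 0.2460)

source (fourbar_fk): coupler pose = R=[0.7970 -0.6039 0.0000; 0.6039 0.7970 0.0000; 0.0000 0.0000 1.0000], t=(-0.6839, 0.5850, 0.0000)
after S1 (triangulate): (-1.1690, -0.8058, 1.4872)
after S2 (kf_track): (-0.8356, -0.5168, 0.2460)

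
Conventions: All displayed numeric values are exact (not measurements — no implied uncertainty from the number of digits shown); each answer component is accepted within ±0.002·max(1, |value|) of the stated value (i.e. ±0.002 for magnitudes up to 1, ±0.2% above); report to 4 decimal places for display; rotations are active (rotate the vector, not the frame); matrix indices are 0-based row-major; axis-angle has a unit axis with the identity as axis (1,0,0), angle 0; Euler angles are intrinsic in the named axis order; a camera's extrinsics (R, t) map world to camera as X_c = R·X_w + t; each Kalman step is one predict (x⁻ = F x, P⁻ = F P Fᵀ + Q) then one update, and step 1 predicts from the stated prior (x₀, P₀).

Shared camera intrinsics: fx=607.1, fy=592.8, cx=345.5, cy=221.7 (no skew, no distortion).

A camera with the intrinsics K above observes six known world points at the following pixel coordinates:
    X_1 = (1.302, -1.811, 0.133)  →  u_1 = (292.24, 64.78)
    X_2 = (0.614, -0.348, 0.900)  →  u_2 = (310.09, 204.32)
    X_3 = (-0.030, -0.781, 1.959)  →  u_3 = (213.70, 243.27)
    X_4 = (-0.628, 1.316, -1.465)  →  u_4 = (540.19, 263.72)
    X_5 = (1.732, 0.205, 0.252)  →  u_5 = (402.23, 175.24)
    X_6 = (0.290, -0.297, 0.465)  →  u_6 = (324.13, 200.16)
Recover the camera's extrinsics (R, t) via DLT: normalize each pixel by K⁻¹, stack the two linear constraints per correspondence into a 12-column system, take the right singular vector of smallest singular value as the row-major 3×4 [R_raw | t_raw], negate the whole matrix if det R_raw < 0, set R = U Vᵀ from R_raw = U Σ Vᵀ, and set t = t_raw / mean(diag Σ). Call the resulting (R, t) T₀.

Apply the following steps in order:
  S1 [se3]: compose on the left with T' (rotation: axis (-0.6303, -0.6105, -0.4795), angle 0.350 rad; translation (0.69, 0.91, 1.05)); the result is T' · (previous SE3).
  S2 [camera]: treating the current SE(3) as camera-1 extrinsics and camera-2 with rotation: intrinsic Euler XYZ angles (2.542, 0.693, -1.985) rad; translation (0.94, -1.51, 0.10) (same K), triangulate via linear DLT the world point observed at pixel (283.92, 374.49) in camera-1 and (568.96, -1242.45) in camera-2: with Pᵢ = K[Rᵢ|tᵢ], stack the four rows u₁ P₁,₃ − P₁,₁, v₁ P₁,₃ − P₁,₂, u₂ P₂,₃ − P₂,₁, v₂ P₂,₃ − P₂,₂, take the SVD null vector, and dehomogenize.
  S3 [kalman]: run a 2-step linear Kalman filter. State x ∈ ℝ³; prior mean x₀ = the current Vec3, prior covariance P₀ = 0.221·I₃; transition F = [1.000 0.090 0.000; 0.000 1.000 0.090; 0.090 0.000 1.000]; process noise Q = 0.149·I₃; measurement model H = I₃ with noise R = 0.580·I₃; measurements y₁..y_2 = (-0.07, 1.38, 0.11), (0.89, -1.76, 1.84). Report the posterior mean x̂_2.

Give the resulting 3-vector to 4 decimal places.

result = (0.0758, -0.5725, 0.4854)

source (pnp_recover): camera pose = R=[0.3753 0.6652 -0.6454; -0.4492 0.7397 0.5012; 0.8108 0.1018 0.5764], t=(0.1400, -0.1401, 6.6015)
after S1 (compose_se3): R=[0.1224 0.7604 -0.6379; -0.2954 0.6415 0.7080; 0.9475 0.1018 0.3032], t=(-0.4624, 2.2994, 7.4030)
after S2 (triangulate): (-0.7342, -0.6506, -0.6149)
after S3 (kf_track): (0.0758, -0.5725, 0.4854)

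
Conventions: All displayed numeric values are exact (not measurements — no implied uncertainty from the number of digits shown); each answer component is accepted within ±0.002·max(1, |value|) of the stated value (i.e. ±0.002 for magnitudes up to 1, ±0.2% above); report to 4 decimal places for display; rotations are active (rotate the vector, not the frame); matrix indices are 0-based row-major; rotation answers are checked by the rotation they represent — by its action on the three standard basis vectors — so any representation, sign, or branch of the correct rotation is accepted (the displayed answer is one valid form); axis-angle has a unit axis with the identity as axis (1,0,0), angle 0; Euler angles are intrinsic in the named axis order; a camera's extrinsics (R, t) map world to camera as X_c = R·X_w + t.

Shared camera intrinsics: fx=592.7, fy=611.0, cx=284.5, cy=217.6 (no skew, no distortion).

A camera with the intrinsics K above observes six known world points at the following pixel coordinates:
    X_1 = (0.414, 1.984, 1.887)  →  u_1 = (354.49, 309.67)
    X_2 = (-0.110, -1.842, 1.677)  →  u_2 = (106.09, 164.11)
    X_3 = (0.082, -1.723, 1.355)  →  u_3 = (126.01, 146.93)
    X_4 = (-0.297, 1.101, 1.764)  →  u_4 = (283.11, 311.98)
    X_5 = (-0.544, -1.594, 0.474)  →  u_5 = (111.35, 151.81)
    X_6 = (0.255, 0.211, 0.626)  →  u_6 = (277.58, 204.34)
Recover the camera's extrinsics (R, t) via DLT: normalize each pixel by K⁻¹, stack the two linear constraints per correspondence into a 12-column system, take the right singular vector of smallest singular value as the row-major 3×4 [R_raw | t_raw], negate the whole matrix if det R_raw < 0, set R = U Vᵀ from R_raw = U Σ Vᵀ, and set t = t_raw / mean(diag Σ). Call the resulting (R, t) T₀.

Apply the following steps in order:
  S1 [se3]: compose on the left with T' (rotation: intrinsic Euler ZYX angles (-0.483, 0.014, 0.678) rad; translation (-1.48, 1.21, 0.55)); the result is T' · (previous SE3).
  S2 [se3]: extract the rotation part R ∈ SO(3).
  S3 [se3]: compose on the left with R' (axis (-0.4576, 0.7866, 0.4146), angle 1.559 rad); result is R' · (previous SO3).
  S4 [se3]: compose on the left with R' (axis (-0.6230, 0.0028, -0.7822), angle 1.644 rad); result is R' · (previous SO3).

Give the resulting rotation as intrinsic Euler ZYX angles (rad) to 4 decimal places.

source (pnp_recover): camera pose = R=[0.4629 0.8124 -0.3545; -0.7141 0.5787 0.3939; 0.5252 0.0708 0.8480], t=(-0.1500, -0.3401, 6.3806)
after S1 (compose_se3): R=[-0.0018 0.9133 -0.4072; -0.9990 -0.0201 -0.0407; -0.0453 0.4067 0.9124], t=(-3.5356, -2.5302, 5.3078)
after S2 (rot_of_se3): [-0.0018 0.9133 -0.4072; -0.9990 -0.0201 -0.0407; -0.0453 0.4067 0.9124]
after S3 (compose_so3): [0.7419 0.4589 0.4889; -0.6580 0.3584 0.6622; 0.1287 -0.8130 0.5679]
after S4 (compose_so3): [-0.1897 0.0091 0.9818; -0.4524 -0.8883 -0.0792; 0.8714 -0.4592 0.1726]

rotation (euler_zyx) = (-1.9678, -1.0581, -1.2113)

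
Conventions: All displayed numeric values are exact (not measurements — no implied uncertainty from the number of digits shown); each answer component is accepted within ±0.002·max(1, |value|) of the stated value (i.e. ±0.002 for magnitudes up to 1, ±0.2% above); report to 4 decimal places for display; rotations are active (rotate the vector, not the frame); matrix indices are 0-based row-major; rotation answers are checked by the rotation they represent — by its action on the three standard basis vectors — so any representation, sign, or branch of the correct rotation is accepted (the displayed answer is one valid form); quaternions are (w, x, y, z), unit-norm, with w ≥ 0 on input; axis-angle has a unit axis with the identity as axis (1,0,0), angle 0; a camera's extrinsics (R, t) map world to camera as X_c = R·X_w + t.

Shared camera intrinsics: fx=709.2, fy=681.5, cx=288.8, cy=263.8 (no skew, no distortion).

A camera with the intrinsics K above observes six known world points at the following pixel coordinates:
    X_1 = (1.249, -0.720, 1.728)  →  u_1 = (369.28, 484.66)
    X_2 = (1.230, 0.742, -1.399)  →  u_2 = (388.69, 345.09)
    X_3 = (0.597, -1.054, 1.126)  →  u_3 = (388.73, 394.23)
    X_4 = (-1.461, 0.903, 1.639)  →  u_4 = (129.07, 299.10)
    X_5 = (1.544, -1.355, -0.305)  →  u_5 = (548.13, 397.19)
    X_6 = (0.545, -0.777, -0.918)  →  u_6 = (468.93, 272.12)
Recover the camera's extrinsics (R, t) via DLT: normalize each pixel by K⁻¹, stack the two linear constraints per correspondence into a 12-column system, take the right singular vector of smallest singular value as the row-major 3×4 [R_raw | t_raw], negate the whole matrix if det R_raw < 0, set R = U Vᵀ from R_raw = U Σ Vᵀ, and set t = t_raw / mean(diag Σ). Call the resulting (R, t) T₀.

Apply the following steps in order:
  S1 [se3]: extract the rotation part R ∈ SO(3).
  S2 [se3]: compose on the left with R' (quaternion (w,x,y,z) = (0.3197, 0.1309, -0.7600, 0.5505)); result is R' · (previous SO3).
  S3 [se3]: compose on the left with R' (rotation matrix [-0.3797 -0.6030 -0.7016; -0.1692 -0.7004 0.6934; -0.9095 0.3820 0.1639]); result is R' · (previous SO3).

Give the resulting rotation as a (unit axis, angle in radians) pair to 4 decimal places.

source (pnp_recover): camera pose = R=[0.4227 -0.8452 -0.3270; 0.7618 0.1359 0.6334; -0.4909 -0.5169 0.7013], t=(0.2301, 0.3401, 6.0914)
after S1 (rot_of_se3): [0.4227 -0.8452 -0.3270; 0.7618 0.1359 0.6334; -0.4909 -0.5169 0.7013]
after S2 (compose_so3): [-0.5737 0.7453 -0.3397; 0.7905 0.3953 -0.4678; -0.2143 -0.5370 -0.8159]
after S3 (compose_so3): [-0.1084 -0.1446 0.9835; -0.6052 -0.7753 -0.1807; 0.7887 -0.6148 -0.0034]

rotation (axis_angle) = ((-0.6555, 0.2943, -0.6955), 2.8041)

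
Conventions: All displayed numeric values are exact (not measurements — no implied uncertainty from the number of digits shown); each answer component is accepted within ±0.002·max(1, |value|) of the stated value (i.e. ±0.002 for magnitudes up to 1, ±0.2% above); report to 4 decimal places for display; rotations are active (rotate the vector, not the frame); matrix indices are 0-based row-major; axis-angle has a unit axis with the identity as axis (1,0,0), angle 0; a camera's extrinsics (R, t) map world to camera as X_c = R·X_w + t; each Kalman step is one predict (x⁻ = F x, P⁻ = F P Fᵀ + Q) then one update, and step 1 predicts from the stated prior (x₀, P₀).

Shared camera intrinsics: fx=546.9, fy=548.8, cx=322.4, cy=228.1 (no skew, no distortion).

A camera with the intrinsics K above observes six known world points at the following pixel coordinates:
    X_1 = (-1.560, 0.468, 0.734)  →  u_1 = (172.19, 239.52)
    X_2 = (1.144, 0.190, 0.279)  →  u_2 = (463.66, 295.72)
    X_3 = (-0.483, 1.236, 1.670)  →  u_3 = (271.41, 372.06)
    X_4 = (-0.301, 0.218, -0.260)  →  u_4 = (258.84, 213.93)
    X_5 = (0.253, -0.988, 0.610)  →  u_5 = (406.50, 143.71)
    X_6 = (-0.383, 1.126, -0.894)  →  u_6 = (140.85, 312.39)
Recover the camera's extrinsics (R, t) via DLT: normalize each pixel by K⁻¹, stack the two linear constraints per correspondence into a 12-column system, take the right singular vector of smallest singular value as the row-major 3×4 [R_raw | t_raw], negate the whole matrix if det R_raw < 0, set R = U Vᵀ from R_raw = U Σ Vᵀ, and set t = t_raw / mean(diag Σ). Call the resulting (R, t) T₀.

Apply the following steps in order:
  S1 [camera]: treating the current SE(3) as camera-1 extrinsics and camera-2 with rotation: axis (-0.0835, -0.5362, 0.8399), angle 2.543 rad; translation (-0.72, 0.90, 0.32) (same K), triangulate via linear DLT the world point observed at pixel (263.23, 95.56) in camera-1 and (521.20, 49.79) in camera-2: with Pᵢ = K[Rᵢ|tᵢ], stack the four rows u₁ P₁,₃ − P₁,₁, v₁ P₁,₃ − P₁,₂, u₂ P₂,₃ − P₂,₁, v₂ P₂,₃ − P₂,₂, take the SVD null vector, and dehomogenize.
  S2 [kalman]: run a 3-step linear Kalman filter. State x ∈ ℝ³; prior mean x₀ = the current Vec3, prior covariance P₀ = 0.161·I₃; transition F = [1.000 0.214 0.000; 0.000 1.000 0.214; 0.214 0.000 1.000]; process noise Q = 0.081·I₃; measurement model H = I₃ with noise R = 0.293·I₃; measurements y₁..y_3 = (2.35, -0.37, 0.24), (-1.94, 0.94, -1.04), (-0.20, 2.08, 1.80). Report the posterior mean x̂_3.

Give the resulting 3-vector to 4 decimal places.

result = (-0.4579, 0.9618, 0.7588)

source (pnp_recover): camera pose = R=[0.8899 -0.3792 0.2536; 0.2842 0.8957 0.3420; -0.3568 -0.2322 0.9049], t=(-0.0300, -0.1200, 4.0201)
after S1 (triangulate): (-1.7181, -1.4803, 1.3064)
after S2 (kf_track): (-0.4579, 0.9618, 0.7588)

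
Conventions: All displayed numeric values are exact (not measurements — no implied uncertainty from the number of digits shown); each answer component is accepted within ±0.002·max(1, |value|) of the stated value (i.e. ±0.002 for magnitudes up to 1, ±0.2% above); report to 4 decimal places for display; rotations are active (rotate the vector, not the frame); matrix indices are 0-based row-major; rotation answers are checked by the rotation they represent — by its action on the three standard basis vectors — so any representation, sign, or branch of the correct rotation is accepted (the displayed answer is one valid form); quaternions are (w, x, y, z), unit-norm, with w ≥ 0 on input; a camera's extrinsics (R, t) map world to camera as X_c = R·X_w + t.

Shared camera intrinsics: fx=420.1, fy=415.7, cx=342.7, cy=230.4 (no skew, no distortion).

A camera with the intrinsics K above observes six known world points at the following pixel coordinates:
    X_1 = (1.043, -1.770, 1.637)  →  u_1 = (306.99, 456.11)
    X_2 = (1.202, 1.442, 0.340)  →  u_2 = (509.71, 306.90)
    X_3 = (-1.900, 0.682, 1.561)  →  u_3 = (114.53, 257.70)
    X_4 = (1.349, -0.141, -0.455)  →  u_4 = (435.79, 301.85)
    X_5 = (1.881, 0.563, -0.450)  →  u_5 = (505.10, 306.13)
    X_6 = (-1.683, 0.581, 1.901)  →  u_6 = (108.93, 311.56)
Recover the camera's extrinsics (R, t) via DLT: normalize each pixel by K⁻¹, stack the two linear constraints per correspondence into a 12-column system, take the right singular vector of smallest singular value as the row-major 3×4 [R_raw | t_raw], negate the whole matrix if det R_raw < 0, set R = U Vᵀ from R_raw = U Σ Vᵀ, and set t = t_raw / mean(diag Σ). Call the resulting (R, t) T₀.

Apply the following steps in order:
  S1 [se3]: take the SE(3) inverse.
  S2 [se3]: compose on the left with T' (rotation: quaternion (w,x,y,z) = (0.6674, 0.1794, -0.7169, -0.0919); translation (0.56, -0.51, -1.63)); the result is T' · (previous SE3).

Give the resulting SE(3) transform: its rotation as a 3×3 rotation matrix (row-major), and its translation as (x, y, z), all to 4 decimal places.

rotation (matrix) = ((0.2545, -0.6546, 0.7119), (0.1347, -0.7049, -0.6964), (0.9577, 0.2731, -0.0912)), translation = (-2.7237, 3.3327, -1.3397)

source (pnp_recover): camera pose = R=[0.8223 0.4450 -0.3547; 0.5494 -0.4582 0.6987; 0.1484 -0.7694 -0.6212], t=(0.0400, 0.4800, 5.0400)
after S1 (invert_se3): R=[0.8223 0.5494 0.1484; 0.4450 -0.4582 -0.7694; -0.3547 0.6987 -0.6212], t=(-1.0446, 4.0801, 2.8099)
after S2 (compose_se3): R=[0.2545 -0.6546 0.7119; 0.1347 -0.7049 -0.6964; 0.9577 0.2731 -0.0912], t=(-2.7237, 3.3327, -1.3397)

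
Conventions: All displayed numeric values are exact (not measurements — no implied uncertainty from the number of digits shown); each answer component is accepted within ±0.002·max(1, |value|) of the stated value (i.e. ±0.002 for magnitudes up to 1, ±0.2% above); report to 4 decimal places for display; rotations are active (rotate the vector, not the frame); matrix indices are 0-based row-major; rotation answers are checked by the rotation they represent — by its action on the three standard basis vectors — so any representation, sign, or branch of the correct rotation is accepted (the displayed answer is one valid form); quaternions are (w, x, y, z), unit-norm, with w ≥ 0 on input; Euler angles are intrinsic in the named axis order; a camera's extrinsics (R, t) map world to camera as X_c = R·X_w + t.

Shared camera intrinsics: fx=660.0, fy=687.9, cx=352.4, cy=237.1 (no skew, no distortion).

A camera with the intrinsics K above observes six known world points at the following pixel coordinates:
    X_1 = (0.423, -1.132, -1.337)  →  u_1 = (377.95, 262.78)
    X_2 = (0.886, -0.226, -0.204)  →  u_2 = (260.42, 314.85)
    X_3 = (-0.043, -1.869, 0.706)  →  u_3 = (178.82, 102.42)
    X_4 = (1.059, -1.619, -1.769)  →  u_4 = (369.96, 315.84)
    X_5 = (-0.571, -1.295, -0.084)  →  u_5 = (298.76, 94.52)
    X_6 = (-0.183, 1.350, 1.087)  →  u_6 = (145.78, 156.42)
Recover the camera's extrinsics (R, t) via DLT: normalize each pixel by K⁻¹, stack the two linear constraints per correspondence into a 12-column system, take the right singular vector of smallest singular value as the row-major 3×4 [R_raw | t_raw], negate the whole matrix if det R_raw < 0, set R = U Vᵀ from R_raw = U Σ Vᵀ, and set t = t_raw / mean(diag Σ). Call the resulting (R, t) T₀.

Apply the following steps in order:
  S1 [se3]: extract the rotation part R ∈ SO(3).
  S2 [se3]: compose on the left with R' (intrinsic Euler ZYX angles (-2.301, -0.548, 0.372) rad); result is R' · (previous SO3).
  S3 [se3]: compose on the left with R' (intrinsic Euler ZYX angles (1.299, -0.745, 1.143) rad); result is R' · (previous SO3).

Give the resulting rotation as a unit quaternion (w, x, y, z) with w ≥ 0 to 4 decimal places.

source (pnp_recover): camera pose = R=[-0.4391 0.2906 -0.8502; 0.8798 0.3310 -0.3412; 0.1822 -0.8978 -0.4010], t=(-0.3901, -0.2301, 4.3709)
after S1 (rot_of_se3): [-0.4391 0.2906 -0.8502; 0.8798 0.3310 -0.3412; 0.1822 -0.8978 -0.4010]
after S2 (compose_so3): [0.9814 0.0586 0.1829; -0.0333 -0.8861 0.4624; 0.1891 -0.4598 -0.8676]
after S3 (compose_so3): [0.3640 0.1441 -0.9202; 0.6136 0.7062 0.3532; 0.7008 -0.6932 0.1686]

rotation (quat) = (0.7481, -0.3497, -0.5417, 0.1569)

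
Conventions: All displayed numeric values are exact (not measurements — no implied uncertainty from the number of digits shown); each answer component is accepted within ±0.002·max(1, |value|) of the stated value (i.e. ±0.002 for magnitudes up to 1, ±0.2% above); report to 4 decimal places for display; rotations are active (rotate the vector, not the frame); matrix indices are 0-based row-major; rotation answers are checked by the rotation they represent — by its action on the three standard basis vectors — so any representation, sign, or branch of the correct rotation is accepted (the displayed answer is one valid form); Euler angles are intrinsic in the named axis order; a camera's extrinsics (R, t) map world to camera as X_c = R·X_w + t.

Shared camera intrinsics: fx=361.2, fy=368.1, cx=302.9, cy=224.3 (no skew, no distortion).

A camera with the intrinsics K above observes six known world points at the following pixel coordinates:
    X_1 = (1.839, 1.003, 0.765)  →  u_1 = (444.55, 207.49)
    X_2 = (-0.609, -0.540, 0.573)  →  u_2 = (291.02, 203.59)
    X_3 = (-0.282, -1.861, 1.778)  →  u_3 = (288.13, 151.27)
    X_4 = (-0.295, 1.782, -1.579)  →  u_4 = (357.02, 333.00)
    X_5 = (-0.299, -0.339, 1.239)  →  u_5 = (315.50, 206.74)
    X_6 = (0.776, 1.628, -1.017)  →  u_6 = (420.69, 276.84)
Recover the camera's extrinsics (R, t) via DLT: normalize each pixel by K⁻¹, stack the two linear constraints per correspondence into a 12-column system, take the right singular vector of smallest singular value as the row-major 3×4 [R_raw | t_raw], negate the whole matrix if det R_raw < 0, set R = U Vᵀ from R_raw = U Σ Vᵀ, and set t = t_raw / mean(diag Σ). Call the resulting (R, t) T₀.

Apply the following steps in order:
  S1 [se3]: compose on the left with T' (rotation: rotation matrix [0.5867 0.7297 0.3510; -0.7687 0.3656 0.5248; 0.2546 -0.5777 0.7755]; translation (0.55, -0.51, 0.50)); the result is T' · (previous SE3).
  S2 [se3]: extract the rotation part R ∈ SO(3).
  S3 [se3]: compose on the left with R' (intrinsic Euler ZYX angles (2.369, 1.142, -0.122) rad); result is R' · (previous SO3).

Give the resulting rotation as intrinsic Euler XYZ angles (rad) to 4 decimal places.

source (pnp_recover): camera pose = R=[0.8448 0.4895 0.2159; -0.5062 0.8620 0.0263; -0.1733 -0.1315 0.9761], t=(0.4200, -0.2600, 6.4089)
after S1 (compose_se3): R=[0.0654 0.8701 0.4885; -0.9254 -0.1302 0.3558; 0.3732 -0.4754 0.7967], t=(2.8563, 2.4354, 5.7272)
after S2 (rot_of_se3): [0.0654 0.8701 0.4885; -0.9254 -0.1302 0.3558; 0.3732 -0.4754 0.7967]
after S3 (compose_so3): [0.2754 0.1685 -0.9465; 0.9509 0.0970 0.2939; 0.1413 -0.9809 -0.1335]

rotation (euler_xyz) = (-1.9971, -1.2421, -0.5491)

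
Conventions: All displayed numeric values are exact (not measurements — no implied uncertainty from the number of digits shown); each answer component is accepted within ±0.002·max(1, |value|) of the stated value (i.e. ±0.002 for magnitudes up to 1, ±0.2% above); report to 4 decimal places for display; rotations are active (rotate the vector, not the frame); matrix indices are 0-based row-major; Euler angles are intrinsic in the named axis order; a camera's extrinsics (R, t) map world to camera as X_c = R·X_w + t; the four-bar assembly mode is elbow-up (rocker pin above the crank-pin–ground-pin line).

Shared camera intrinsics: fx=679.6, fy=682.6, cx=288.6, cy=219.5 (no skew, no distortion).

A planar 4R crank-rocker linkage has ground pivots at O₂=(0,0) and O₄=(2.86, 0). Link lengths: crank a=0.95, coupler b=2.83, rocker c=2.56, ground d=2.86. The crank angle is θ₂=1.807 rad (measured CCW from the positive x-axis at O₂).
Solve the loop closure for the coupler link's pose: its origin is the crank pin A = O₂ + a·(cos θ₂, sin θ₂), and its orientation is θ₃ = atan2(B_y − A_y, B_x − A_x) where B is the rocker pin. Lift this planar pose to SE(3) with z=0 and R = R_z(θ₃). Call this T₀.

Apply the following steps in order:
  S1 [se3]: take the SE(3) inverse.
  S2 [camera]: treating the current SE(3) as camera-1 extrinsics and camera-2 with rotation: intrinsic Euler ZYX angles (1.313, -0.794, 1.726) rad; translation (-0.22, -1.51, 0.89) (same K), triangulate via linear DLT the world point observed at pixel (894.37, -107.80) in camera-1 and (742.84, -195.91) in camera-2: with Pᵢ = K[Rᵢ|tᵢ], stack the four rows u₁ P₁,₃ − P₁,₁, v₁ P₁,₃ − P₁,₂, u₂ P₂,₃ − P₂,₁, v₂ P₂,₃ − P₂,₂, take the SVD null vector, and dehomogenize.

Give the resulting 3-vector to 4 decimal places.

result = (1.4764, 1.0609, 1.6838)

source (fourbar_fk): coupler pose = R=[0.8396 -0.5431 0.0000; 0.5431 0.8396 0.0000; 0.0000 0.0000 1.0000], t=(-0.2223, 0.9236, 0.0000)
after S1 (invert_se3): R=[0.8396 0.5431 0.0000; -0.5431 0.8396 0.0000; 0.0000 0.0000 1.0000], t=(-0.3150, -0.8963, 0.0000)
after S2 (triangulate): (1.4764, 1.0609, 1.6838)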